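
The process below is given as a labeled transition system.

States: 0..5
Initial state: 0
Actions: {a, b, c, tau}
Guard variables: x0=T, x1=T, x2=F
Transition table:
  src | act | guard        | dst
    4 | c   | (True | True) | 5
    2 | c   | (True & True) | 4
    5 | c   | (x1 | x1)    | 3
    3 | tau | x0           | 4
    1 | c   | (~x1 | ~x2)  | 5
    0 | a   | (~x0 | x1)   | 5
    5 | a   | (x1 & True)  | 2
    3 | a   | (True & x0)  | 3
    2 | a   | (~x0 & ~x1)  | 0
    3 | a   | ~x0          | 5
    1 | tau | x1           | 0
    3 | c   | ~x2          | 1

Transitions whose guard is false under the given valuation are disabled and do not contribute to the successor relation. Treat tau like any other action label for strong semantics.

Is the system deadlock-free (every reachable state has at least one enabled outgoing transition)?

Answer: DEADLOCK-FREE

Analysis:
Reachable = {0,1,2,3,4,5}
  0: a→5  [1 exit(s)]
  1: c→5  tau→0  [2 exit(s)]
  2: c→4  [1 exit(s)]
  3: a→3  c→1  tau→4  [3 exit(s)]
  4: c→5  [1 exit(s)]
  5: a→2  c→3  [2 exit(s)]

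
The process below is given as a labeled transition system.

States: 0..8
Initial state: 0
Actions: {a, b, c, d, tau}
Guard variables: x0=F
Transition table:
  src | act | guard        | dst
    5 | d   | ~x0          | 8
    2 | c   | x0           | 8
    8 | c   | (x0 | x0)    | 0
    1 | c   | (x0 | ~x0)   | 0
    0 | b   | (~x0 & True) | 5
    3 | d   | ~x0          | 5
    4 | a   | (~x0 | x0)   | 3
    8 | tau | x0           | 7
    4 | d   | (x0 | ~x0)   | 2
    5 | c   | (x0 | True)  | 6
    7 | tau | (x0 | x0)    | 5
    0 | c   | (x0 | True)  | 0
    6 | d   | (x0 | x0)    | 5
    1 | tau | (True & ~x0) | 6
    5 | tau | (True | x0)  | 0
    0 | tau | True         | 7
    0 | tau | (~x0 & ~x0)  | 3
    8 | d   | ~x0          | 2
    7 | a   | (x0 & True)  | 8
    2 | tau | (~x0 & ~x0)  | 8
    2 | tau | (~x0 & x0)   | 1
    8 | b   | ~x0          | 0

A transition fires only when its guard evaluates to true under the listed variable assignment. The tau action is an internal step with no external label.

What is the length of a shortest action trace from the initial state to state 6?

Answer: 2

Analysis:
BFS to 6:
  depth 0: {0}
  depth 1: {3,5,7}
  depth 2: {6,8}
depth(6)=2, e.g. b·c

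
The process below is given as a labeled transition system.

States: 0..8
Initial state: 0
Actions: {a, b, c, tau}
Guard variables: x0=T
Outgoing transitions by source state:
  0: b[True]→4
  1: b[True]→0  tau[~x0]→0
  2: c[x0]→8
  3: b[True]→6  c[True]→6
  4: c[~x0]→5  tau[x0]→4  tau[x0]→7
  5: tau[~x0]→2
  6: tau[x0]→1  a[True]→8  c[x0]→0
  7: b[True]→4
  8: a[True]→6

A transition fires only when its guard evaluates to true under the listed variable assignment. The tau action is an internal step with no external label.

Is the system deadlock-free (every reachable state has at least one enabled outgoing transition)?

Reachable = {0,4,7}
  0: b→4  [1 out]
  4: tau→4  tau→7  [2 out]
  7: b→4  [1 out]

Answer: DEADLOCK-FREE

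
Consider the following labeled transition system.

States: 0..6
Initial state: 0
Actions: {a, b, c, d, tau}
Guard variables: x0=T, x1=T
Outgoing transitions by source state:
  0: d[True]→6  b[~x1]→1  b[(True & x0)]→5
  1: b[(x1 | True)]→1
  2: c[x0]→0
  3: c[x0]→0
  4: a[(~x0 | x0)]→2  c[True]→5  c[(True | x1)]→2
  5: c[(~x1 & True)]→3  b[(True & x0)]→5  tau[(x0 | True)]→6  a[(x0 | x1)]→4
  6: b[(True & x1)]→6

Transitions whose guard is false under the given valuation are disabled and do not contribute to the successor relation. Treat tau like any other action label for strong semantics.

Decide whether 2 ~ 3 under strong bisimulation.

Bisimulation quotient by refinement:
  round 0: {{0,1,2,3,4,5,6}}
  round 1: {{0},{1,6},{2,3},{4},{5}}
Fixed point at round 2; 5 class(es).
2∈{2,3}, 3∈{2,3}

Answer: BISIMILAR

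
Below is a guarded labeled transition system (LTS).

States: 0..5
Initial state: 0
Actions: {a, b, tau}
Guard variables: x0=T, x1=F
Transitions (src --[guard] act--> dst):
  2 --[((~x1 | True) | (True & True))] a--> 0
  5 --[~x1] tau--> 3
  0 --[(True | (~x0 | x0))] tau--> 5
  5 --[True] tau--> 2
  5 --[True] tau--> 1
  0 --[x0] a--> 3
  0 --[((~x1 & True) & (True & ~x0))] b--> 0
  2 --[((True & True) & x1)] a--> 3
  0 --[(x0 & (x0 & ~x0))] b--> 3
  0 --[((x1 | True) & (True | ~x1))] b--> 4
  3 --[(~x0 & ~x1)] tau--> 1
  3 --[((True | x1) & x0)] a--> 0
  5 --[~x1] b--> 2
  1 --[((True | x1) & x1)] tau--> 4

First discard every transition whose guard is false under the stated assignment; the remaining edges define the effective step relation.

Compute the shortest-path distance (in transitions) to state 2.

Breadth-first toward 2:
  L0 = {0}
  L1 = {3,4,5}
  L2 = {1,2}
2 enters at depth 2; path tau·b

Answer: 2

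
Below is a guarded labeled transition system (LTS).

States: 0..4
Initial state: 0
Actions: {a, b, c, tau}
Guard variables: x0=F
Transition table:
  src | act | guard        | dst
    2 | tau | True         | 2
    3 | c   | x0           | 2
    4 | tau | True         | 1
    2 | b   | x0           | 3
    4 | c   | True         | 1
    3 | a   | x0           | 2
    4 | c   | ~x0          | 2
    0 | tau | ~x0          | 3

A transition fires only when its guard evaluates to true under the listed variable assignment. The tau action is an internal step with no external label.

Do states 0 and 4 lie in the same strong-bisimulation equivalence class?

Bisimulation quotient by refinement:
  π0 = {{0,1,2,3,4}}
  π1 = {{0,2},{1,3},{4}}
  π2 = {{0},{1,3},{2},{4}}
Fixed point at round 3; 4 class(es).
[0]={0}  [4]={4}

Answer: NOT BISIMILAR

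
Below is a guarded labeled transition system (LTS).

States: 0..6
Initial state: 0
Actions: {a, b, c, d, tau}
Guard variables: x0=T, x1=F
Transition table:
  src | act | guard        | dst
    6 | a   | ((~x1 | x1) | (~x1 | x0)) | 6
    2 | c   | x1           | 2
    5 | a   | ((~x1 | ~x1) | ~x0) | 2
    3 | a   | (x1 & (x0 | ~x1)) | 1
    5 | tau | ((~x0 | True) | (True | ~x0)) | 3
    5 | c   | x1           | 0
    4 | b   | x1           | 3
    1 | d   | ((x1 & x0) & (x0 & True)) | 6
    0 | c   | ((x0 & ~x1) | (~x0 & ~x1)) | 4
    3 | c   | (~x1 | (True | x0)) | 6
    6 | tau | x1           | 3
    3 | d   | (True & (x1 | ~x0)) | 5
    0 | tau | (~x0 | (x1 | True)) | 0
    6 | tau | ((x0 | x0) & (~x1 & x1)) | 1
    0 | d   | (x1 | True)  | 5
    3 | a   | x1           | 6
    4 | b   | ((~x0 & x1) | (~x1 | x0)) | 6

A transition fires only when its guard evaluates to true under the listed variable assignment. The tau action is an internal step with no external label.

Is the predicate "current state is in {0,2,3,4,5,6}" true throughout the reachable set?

Answer: INVARIANT HOLDS

Trace:
Allowed set {0,2,3,4,5,6}
Reach set: {0,2,3,4,5,6}
  0: ✓
  2: ✓
  3: ✓
  4: ✓
  5: ✓
  6: ✓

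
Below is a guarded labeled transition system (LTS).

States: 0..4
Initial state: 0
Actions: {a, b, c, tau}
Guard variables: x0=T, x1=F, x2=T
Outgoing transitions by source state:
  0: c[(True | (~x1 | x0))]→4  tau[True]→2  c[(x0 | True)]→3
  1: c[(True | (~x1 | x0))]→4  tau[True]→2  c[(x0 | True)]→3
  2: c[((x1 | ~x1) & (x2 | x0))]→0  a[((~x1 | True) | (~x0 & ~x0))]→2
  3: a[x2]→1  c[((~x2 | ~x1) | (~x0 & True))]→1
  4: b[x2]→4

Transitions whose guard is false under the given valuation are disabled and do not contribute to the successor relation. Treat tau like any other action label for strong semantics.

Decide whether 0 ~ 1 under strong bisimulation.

Refine partition for ~:
  P[0] = {{0,1,2,3,4}}
  P[1] = {{0,1},{2,3},{4}}
  P[2] = {{0,1},{2},{3},{4}}
Fixed point at round 3; 4 class(es).
class of 0: {0,1}; class of 1: {0,1}

Answer: BISIMILAR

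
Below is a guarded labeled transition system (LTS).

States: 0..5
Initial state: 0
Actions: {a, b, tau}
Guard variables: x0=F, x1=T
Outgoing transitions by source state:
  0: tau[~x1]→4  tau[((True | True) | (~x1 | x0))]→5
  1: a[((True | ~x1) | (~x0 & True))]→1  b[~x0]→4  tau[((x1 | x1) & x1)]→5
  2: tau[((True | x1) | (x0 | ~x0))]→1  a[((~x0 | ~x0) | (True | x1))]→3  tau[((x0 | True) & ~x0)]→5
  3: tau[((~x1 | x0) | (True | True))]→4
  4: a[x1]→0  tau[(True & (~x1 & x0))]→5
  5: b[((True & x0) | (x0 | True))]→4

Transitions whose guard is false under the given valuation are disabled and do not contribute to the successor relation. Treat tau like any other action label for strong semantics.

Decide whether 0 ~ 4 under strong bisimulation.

Refine partition for ~:
  π0 = {{0,1,2,3,4,5}}
  π1 = {{0,3},{1},{2},{4},{5}}
  π2 = {{0},{1},{2},{3},{4},{5}}
stable after 3 split(s): 6 block(s)
class of 0: {0}; class of 4: {4}

Answer: NOT BISIMILAR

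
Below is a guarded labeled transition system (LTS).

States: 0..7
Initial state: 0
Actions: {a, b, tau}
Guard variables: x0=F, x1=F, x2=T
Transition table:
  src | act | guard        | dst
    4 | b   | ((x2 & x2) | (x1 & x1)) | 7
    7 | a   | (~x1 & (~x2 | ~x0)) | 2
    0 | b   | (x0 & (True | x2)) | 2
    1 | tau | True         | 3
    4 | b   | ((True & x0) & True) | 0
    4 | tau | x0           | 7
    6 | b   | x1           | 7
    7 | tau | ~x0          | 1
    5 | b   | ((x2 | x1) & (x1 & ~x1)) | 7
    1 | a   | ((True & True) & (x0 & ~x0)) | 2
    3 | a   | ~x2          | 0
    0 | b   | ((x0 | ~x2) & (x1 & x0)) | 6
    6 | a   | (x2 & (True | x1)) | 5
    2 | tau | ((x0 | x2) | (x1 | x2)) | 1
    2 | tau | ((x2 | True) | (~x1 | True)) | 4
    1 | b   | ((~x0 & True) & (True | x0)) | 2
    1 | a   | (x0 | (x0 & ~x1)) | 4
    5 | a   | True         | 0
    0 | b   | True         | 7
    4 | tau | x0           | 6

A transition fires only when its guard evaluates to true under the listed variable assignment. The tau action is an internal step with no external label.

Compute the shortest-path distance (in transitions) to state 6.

Answer: UNREACHABLE

Trace:
BFS to 6:
  Layer 0: {0}
  Layer 1: {7}
  Layer 2: {1,2}
  Layer 3: {3,4}
6 never appears.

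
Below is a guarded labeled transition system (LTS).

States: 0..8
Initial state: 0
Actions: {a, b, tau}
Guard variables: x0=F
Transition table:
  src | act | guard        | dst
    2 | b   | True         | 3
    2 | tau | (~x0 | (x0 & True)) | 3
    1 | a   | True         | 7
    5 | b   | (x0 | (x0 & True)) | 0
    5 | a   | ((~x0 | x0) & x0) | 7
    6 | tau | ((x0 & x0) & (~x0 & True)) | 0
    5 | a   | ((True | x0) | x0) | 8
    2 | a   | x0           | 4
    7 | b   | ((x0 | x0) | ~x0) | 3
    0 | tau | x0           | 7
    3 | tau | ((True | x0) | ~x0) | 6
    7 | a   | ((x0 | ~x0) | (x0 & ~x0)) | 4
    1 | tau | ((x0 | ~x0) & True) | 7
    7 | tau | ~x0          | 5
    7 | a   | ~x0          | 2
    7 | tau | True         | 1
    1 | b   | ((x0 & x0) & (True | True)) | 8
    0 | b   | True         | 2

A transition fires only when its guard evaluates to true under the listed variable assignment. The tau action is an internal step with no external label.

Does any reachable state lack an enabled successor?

Answer: DEADLOCK at state 6

Analysis:
R = {0,2,3,6}
  0: b→2  [1 out]
  2: b→3  tau→3  [2 out]
  3: tau→6  [1 out]
  6: ∅  [STUCK]
witness 6: b·b·tau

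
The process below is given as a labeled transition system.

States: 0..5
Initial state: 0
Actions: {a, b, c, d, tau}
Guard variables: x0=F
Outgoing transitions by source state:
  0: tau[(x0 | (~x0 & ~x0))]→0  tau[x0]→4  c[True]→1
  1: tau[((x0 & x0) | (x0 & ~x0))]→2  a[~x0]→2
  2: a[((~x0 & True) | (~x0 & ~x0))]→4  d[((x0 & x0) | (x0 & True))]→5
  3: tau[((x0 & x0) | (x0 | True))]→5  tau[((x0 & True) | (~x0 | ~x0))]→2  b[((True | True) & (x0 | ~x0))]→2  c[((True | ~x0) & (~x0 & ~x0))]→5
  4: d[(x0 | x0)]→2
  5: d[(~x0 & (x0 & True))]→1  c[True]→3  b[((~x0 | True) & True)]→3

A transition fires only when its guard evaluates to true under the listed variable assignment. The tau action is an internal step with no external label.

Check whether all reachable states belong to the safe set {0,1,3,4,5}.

Answer: INVARIANT VIOLATED at state 2

Working:
Inv-set: {0,1,3,4,5}
Reach set: {0,1,2,4}
  0: ✓
  1: ✓
  2: VIOLATES
  4: ✓
counterexample path to 2: c·a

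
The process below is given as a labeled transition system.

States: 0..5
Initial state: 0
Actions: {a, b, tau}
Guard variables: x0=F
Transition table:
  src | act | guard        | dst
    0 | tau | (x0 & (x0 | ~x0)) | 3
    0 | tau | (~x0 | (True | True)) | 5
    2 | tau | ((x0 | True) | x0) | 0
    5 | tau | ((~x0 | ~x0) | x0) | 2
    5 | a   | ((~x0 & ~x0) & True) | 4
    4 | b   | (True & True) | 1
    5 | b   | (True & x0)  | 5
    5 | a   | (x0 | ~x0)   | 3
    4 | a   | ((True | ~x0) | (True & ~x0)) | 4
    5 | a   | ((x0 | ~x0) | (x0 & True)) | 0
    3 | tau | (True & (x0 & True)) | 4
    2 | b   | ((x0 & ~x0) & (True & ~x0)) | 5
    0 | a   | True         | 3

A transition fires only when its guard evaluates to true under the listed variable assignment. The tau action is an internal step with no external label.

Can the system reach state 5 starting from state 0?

After dropping false guards: 9 live edges.
L0 = {0}
L1 = {3,5}  total {0,3,5}
L2 = {2,4}  total {0,2,3,4,5}
L3 = {1}  total {0,1,2,3,4,5}
R = {0,1,2,3,4,5}
trace reaching 5: tau

Answer: REACHABLE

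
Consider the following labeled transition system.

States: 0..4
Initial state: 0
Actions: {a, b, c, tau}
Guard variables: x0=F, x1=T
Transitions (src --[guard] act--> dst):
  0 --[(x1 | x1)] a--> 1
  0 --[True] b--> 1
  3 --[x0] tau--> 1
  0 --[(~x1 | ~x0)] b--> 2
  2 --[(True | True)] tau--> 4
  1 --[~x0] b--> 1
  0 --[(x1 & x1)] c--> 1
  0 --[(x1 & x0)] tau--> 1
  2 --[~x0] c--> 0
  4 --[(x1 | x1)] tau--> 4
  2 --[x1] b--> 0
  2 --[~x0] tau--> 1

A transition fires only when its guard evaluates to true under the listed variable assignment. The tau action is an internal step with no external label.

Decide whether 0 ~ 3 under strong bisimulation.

Compute ~ classes (split until stable):
  P[0] = {{0,1,2,3,4}}
  P[1] = {{0},{1},{2},{3},{4}}
Fixed point at round 2; 5 class(es).
0∈{0}, 3∈{3}

Answer: NOT BISIMILAR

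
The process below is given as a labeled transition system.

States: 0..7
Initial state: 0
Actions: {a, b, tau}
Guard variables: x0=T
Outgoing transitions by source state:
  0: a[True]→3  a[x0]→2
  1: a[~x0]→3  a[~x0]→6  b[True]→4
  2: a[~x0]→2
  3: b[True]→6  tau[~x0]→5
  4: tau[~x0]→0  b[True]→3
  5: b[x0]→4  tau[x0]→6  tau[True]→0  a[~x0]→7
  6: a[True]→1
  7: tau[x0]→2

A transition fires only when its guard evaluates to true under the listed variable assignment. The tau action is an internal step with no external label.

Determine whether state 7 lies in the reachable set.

10 transition(s) survive guard evaluation.
depth 0: {0}
depth 1: {2,3}  cumulative {0,2,3}
depth 2: {6}  cumulative {0,2,3,6}
depth 3: {1}  cumulative {0,1,2,3,6}
depth 4: {4}  cumulative {0,1,2,3,4,6}
R = {0,1,2,3,4,6}

Answer: UNREACHABLE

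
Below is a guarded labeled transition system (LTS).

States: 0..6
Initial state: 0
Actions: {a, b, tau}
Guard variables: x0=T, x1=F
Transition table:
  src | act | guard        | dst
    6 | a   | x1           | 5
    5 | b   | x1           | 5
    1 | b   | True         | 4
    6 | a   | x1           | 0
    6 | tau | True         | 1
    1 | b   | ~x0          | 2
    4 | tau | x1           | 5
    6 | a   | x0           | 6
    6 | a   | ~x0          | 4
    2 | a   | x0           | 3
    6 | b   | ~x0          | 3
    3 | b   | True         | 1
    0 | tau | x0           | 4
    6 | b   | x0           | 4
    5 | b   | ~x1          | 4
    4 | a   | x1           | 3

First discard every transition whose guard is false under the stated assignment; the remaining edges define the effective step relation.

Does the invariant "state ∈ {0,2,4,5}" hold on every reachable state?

Answer: INVARIANT HOLDS

Trace:
Inv-set: {0,2,4,5}
Reachable = {0,4}
  0: ok
  4: ok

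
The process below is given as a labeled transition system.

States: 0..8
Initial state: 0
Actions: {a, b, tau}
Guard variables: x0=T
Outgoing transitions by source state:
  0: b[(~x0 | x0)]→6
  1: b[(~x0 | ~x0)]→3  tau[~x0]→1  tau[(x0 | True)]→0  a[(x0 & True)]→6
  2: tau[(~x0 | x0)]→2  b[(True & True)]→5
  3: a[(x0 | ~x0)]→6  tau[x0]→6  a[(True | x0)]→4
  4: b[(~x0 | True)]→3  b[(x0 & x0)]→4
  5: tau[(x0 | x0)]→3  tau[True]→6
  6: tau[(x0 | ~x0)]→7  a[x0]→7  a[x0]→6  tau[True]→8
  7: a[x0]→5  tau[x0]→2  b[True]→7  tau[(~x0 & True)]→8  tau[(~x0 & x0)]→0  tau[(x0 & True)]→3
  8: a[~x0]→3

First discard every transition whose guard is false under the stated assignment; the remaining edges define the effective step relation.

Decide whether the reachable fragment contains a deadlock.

R = {0,2,3,4,5,6,7,8}
  0: b→6  [1 out]
  2: b→5  tau→2  [2 out]
  3: a→4  a→6  tau→6  [3 out]
  4: b→3  b→4  [2 out]
  5: tau→3  tau→6  [2 out]
  6: a→6  a→7  tau→7  tau→8  [4 out]
  7: a→5  b→7  tau→2  tau→3  [4 out]
  8: ∅  [no exit]
trace reaching 8: b·tau

Answer: DEADLOCK at state 8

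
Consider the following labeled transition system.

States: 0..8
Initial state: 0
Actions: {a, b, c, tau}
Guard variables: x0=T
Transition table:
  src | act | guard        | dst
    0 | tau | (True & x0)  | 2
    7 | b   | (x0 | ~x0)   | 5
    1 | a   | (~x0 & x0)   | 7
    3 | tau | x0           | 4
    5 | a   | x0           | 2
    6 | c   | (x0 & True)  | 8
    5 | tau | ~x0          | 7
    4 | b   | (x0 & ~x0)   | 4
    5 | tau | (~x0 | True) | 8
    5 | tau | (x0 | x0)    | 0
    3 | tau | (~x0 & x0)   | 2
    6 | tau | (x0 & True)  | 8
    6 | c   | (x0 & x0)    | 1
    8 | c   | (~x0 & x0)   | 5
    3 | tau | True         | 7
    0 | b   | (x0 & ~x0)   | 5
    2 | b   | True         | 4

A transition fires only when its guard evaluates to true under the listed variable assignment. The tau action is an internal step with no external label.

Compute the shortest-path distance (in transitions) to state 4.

BFS to 4:
  L0 = {0}
  L1 = {2}
  L2 = {4}
first hit 4 at d=2 via tau·b

Answer: 2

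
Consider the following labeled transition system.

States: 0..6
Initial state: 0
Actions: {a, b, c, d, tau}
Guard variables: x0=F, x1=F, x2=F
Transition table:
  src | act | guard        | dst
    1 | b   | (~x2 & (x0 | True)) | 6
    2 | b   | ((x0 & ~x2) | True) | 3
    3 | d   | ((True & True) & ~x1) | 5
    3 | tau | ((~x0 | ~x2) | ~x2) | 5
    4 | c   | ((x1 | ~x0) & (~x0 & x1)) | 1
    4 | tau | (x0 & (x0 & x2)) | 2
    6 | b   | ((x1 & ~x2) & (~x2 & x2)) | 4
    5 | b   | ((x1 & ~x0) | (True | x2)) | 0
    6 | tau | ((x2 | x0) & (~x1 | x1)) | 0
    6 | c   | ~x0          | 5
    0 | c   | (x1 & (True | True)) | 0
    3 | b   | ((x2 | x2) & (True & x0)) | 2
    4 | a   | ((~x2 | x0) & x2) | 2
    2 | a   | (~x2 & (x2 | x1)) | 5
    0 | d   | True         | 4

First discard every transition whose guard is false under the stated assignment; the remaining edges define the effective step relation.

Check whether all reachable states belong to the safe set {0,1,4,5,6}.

Inv-set: {0,1,4,5,6}
Reachable = {0,4}
  0: ok
  4: ok

Answer: INVARIANT HOLDS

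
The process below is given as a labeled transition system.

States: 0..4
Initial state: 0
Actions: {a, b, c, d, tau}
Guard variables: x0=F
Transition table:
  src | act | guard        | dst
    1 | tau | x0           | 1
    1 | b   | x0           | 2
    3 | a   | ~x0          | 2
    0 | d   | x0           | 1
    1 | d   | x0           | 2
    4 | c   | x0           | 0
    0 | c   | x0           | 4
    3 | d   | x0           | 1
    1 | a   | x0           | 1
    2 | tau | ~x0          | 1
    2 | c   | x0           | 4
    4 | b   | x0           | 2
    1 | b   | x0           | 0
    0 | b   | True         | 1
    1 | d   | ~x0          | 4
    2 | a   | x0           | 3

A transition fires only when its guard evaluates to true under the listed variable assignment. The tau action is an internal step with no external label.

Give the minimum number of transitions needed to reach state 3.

Answer: UNREACHABLE

Trace:
BFS to 3:
  depth 0: {0}
  depth 1: {1}
  depth 2: {4}
3 never appears.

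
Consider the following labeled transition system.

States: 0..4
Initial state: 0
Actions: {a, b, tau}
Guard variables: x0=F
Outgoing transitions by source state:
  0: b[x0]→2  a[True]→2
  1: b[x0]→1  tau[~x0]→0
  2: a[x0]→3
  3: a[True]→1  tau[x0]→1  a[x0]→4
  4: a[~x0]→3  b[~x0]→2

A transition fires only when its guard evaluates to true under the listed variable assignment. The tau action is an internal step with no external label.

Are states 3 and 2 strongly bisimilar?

Bisimulation quotient by refinement:
  round 0: {{0,1,2,3,4}}
  round 1: {{0,3},{1},{2},{4}}
  round 2: {{0},{1},{2},{3},{4}}
5 equivalence class(es) (converged in 3)
[3]={3}  [2]={2}

Answer: NOT BISIMILAR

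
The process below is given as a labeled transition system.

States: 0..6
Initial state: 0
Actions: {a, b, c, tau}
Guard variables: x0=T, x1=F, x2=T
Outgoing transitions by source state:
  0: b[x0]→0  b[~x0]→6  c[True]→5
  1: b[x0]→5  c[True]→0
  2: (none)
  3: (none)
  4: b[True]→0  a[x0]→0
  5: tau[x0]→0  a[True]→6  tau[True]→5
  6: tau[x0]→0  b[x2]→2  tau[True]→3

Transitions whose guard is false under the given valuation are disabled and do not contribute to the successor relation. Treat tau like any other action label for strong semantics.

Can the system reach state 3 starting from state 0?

After dropping false guards: 12 live edges.
L0 = {0}
L1 = {5}  cumulative {0,5}
L2 = {6}  cumulative {0,5,6}
L3 = {2,3}  cumulative {0,2,3,5,6}
Reach set: {0,2,3,5,6}
trace reaching 3: c·a·tau

Answer: REACHABLE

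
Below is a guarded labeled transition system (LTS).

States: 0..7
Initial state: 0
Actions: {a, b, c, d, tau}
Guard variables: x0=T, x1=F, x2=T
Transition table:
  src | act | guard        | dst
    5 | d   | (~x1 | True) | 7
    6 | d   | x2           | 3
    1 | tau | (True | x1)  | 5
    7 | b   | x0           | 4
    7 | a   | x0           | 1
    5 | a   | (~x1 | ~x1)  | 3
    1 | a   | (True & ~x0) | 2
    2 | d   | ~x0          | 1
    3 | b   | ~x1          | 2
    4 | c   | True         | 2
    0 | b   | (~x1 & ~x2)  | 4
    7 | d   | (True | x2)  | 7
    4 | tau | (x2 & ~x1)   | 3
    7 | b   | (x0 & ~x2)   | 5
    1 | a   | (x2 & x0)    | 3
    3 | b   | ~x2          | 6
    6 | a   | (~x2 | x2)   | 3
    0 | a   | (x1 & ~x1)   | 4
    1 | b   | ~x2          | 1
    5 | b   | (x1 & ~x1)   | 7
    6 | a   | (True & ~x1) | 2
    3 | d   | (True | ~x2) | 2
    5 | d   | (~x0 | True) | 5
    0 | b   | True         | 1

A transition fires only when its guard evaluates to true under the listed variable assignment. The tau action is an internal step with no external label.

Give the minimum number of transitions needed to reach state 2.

BFS to 2:
  Layer 0: {0}
  Layer 1: {1}
  Layer 2: {3,5}
  Layer 3: {2,7}
2 enters at depth 3; path b·a·b

Answer: 3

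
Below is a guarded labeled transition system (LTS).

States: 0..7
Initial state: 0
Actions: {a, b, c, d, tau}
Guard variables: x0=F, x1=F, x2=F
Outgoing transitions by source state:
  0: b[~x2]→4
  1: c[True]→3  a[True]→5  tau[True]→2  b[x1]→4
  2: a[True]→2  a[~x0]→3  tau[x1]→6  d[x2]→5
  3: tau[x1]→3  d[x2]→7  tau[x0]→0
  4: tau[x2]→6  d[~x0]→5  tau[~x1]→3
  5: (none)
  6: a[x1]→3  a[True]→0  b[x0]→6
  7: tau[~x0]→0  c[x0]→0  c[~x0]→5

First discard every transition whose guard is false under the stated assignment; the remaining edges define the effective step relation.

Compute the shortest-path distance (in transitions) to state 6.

Breadth-first toward 6:
  L0 = {0}
  L1 = {4}
  L2 = {3,5}
6 never appears.

Answer: UNREACHABLE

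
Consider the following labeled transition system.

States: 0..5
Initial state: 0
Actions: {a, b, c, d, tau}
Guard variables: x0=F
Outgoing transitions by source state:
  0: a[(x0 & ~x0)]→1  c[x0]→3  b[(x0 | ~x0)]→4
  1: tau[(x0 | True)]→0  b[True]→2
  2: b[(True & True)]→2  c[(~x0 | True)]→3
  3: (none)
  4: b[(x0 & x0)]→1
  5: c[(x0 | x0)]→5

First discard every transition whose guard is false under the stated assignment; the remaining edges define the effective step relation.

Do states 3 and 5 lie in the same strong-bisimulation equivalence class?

Answer: BISIMILAR

Analysis:
Bisimulation quotient by refinement:
  P[0] = {{0,1,2,3,4,5}}
  P[1] = {{0},{1},{2},{3,4,5}}
Fixed point at round 2; 4 class(es).
3∈{3,4,5}, 5∈{3,4,5}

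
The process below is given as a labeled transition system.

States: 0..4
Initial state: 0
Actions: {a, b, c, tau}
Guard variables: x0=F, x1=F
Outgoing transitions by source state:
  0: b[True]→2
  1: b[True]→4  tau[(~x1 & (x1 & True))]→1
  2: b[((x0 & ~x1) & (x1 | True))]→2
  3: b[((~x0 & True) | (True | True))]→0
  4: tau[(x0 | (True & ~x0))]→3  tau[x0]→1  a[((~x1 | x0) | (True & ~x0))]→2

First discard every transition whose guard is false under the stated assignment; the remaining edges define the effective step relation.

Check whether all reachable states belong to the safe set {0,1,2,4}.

Answer: INVARIANT HOLDS

Working:
Inv-set: {0,1,2,4}
R = {0,2}
  0: ✓
  2: ✓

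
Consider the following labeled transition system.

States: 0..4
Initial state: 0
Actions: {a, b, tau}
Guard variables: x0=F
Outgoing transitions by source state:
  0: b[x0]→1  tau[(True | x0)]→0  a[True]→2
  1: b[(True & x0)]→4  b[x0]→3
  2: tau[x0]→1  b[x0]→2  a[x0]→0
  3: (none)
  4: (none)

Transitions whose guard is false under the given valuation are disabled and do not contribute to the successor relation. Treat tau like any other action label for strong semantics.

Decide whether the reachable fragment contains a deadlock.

Answer: DEADLOCK at state 2

Analysis:
Reachable = {0,2}
  0: a→2  tau→0  [deg 2]
  2: ∅  [deadlock]
witness 2: a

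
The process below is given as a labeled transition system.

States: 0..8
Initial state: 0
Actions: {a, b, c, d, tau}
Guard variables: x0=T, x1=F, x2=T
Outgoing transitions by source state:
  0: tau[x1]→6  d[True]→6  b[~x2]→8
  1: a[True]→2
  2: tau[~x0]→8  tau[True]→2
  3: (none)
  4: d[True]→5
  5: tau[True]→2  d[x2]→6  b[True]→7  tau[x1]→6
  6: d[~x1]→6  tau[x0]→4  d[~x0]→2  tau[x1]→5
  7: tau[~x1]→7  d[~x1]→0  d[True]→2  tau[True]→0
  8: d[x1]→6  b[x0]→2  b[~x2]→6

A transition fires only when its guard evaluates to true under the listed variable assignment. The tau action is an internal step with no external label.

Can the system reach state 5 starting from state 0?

Guard filter leaves 14 enabled edge(s).
depth 0: {0}
depth 1: {6}  now seen {0,6}
depth 2: {4}  now seen {0,4,6}
depth 3: {5}  now seen {0,4,5,6}
depth 4: {2,7}  now seen {0,2,4,5,6,7}
Reachable = {0,2,4,5,6,7}
trace reaching 5: d·tau·d

Answer: REACHABLE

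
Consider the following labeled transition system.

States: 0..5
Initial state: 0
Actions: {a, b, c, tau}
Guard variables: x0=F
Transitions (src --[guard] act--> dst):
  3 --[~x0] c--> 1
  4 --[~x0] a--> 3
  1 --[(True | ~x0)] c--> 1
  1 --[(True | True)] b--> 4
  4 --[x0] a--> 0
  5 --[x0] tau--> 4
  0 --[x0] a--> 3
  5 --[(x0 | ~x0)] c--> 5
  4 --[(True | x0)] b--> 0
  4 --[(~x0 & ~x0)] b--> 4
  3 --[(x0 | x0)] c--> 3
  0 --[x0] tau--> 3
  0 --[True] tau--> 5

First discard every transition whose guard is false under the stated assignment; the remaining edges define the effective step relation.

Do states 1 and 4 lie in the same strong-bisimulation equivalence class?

Bisimulation quotient by refinement:
  π0 = {{0,1,2,3,4,5}}
  π1 = {{0},{1},{2},{3,5},{4}}
  π2 = {{0},{1},{2},{3},{4},{5}}
stable after 3 split(s): 6 block(s)
class of 1: {1}; class of 4: {4}

Answer: NOT BISIMILAR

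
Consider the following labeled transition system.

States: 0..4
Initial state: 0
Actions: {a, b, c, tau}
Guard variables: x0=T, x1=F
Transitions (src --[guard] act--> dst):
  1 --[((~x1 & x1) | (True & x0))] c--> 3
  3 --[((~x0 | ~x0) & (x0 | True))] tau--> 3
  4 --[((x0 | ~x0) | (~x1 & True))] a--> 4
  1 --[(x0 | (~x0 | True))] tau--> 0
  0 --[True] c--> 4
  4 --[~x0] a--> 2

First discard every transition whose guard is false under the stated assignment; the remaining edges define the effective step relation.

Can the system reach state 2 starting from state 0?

Guard filter leaves 4 enabled edge(s).
Layer 0: {0}
Layer 1: {4}  cumulative {0,4}
Reachable = {0,4}

Answer: UNREACHABLE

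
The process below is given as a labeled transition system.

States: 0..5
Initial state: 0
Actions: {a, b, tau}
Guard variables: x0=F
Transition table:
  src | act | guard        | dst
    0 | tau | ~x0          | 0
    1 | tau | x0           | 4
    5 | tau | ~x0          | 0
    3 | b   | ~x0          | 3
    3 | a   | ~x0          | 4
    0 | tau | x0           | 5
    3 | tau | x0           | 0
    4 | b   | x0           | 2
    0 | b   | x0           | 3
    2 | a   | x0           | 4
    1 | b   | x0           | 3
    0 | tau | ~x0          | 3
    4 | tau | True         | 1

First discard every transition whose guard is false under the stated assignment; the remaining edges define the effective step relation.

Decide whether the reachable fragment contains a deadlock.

Answer: DEADLOCK at state 1

Working:
R = {0,1,3,4}
  0: tau→0  tau→3  [2 out]
  1: ∅  [deadlock]
  3: a→4  b→3  [2 out]
  4: tau→1  [1 out]
witness 1: tau·a·tau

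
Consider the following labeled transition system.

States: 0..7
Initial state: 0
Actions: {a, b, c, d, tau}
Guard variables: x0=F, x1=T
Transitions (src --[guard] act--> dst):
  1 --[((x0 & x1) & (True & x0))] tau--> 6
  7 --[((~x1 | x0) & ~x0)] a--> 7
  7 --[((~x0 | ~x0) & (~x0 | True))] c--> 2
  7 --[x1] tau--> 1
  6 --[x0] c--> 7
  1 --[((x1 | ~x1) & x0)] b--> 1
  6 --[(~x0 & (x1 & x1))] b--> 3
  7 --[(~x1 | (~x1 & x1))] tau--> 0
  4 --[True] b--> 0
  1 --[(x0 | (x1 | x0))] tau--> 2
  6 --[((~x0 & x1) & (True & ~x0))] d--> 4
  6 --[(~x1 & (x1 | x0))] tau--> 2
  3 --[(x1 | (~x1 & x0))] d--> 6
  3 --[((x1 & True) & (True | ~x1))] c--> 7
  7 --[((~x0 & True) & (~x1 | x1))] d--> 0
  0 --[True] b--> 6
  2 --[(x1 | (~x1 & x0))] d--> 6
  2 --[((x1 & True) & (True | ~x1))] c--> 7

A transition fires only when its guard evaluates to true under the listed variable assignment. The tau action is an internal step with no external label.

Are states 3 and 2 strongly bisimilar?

Compute ~ classes (split until stable):
  π0 = {{0,1,2,3,4,5,6,7}}
  π1 = {{0,4},{1},{2,3},{5},{6},{7}}
  π2 = {{0},{1},{2,3},{4},{5},{6},{7}}
7 equivalence class(es) (converged in 3)
class of 3: {2,3}; class of 2: {2,3}

Answer: BISIMILAR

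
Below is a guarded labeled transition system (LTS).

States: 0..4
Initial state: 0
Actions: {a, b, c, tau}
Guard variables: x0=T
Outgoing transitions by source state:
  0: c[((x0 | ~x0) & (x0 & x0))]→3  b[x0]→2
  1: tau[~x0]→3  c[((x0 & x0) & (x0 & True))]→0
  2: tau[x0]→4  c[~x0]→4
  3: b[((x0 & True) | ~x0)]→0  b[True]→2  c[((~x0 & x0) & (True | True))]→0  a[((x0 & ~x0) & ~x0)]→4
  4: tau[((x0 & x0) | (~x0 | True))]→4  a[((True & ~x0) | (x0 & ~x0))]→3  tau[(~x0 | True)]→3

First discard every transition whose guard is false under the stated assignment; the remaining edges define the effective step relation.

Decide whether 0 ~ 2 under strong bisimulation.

Refine partition for ~:
  round 0: {{0,1,2,3,4}}
  round 1: {{0},{1},{2,4},{3}}
  round 2: {{0},{1},{2},{3},{4}}
stable after 3 split(s): 5 block(s)
0∈{0}, 2∈{2}

Answer: NOT BISIMILAR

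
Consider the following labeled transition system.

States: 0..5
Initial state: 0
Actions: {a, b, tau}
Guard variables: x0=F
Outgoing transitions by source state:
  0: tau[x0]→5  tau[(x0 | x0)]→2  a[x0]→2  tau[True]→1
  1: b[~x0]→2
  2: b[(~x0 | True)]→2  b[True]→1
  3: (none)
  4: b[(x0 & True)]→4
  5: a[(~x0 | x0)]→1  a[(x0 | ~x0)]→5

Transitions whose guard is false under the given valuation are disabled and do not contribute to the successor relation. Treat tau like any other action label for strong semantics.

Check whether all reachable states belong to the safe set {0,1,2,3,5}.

Inv-set: {0,1,2,3,5}
R = {0,1,2}
  0: ok
  1: ok
  2: ok

Answer: INVARIANT HOLDS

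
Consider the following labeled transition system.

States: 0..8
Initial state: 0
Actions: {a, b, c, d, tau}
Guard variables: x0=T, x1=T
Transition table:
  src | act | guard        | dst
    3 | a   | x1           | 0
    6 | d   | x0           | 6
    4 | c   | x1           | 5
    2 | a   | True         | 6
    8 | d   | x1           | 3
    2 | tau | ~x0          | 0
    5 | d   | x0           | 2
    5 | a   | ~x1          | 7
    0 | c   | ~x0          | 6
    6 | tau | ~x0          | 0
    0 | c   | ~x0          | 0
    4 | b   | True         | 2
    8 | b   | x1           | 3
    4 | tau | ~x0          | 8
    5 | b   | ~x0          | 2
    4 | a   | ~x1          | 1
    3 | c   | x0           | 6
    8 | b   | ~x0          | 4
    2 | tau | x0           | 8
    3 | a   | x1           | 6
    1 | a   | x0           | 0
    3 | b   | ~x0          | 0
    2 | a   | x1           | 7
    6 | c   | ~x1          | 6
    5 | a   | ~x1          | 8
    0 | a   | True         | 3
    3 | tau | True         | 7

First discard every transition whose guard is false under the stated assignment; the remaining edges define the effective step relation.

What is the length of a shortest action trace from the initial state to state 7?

Layered search for 7:
  Layer 0: {0}
  Layer 1: {3}
  Layer 2: {6,7}
7 enters at depth 2; path a·tau

Answer: 2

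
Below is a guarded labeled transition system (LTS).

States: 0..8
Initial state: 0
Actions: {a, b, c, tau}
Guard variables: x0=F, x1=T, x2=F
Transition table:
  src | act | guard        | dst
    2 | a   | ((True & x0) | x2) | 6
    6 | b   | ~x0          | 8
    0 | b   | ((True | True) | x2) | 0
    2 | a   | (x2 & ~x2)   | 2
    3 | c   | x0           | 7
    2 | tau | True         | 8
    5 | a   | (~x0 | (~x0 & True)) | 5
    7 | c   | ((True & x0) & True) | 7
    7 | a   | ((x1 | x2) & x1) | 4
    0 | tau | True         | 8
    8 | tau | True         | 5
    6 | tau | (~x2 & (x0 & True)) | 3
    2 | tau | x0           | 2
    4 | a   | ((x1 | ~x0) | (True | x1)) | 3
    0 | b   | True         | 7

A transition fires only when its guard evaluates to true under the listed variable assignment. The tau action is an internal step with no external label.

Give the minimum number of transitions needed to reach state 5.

Answer: 2

Working:
Layered search for 5:
  Layer 0: {0}
  Layer 1: {7,8}
  Layer 2: {4,5}
5 enters at depth 2; path tau·tau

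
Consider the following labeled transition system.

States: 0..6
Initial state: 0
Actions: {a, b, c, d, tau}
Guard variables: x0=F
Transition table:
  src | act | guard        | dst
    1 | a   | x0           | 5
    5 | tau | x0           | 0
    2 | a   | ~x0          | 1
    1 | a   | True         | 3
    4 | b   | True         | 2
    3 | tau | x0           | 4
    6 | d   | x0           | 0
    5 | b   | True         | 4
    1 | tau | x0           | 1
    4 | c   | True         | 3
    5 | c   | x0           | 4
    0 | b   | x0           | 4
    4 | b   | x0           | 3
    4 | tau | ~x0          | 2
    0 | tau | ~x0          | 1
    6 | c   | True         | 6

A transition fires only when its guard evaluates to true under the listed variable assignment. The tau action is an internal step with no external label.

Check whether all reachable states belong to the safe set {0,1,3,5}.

Safe = {0,1,3,5}
R = {0,1,3}
  0: ✓
  1: ✓
  3: ✓

Answer: INVARIANT HOLDS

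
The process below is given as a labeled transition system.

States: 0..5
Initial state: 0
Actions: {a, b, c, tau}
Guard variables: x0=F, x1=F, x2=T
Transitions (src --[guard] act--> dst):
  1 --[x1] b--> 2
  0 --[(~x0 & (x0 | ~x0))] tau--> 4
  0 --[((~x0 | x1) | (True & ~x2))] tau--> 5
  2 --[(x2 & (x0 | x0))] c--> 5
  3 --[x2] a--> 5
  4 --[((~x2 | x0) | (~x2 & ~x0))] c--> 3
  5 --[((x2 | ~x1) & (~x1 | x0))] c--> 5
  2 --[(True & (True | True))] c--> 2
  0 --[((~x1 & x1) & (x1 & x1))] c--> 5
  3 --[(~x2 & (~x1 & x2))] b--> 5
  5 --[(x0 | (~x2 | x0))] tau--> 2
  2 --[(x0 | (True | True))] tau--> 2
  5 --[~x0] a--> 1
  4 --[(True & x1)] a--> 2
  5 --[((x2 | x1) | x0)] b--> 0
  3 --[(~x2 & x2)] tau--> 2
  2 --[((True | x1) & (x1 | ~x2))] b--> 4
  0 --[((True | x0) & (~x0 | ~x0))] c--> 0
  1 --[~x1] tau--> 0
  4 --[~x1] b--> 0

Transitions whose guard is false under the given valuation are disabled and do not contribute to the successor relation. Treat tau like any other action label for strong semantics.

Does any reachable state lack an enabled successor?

Reachable = {0,1,4,5}
  0: c→0  tau→4  tau→5  [3 out]
  1: tau→0  [1 out]
  4: b→0  [1 out]
  5: a→1  b→0  c→5  [3 out]

Answer: DEADLOCK-FREE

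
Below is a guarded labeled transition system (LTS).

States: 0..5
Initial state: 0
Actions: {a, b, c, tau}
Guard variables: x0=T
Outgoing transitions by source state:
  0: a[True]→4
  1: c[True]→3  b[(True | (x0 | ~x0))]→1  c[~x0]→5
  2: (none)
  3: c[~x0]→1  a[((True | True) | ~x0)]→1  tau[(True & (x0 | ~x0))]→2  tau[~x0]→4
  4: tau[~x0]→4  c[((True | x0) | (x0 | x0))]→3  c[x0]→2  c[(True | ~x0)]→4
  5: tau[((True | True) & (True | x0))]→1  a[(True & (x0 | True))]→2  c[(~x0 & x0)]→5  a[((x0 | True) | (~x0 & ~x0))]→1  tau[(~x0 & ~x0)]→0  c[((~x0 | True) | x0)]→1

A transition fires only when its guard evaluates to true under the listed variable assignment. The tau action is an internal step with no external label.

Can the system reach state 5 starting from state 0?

Answer: UNREACHABLE

Working:
12 transition(s) survive guard evaluation.
L0 = {0}
L1 = {4}  now seen {0,4}
L2 = {2,3}  now seen {0,2,3,4}
L3 = {1}  now seen {0,1,2,3,4}
Reachable = {0,1,2,3,4}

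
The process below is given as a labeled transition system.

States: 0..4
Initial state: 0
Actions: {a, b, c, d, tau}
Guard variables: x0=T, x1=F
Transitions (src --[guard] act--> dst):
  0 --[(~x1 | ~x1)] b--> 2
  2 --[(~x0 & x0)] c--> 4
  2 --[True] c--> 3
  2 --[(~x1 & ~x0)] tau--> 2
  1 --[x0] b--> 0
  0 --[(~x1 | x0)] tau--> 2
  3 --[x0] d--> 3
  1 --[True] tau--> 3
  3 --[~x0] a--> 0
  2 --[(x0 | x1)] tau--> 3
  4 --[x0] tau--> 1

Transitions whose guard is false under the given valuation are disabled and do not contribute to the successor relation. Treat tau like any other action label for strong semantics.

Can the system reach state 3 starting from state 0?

Answer: REACHABLE

Analysis:
Guard filter leaves 8 enabled edge(s).
depth 0: {0}
depth 1: {2}  now seen {0,2}
depth 2: {3}  now seen {0,2,3}
Reach set: {0,2,3}
trace reaching 3: b·c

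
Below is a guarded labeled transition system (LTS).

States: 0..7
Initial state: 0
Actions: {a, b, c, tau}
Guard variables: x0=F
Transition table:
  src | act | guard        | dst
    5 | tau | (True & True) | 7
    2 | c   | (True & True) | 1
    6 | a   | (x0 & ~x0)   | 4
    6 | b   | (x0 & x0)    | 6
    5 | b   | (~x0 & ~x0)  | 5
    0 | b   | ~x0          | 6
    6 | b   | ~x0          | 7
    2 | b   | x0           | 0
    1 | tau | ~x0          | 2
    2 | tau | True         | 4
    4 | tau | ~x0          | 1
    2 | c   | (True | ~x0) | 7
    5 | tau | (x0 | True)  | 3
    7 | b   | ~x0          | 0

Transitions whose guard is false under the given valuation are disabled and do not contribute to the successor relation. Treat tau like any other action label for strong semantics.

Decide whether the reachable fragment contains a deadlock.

Answer: DEADLOCK-FREE

Working:
Reachable = {0,6,7}
  0: b→6  [1 out]
  6: b→7  [1 out]
  7: b→0  [1 out]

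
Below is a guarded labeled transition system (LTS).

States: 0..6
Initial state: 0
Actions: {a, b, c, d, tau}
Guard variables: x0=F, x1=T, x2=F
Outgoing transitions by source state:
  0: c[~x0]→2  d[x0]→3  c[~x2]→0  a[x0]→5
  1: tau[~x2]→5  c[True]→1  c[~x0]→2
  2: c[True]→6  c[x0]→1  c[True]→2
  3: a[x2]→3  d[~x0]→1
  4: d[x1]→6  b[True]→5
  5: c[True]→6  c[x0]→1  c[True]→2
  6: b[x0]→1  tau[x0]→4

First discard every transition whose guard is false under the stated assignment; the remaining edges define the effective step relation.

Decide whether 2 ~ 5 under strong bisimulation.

Refine partition for ~:
  P[0] = {{0,1,2,3,4,5,6}}
  P[1] = {{0,2,5},{1},{3},{4},{6}}
  P[2] = {{0},{1},{2,5},{3},{4},{6}}
Fixed point at round 3; 6 class(es).
2∈{2,5}, 5∈{2,5}

Answer: BISIMILAR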